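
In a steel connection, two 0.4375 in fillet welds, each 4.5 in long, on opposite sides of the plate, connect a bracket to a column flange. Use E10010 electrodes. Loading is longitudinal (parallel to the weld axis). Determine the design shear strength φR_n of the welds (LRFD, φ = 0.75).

E100XX → F_EXX = 100 ksi.
Effective throat t_e = 0.707 × 0.4375 = 0.3093 in.
Total length L = 9 in; A_we = 0.3093 × 9 = 2.784 in².
F_nw = 0.6 F_EXX = 0.6 × 100 = 60 ksi.
φR_n = 0.75 × 60 × 2.784 = 125.3 kips.

φR_n ≈ 125 kips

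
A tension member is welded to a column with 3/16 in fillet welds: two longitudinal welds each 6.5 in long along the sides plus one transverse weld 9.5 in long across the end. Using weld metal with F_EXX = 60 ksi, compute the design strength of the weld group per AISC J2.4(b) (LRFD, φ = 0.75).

φR_n ≈ 90.6 kips

t_e = 0.707 × 0.1875 = 0.1326 in.
R_nwl = 0.6 × 60 × 0.1326 × 13 = 62.04 kips (longitudinal, 2 welds).
R_nwt = 0.6 × 60 × 0.1326 × 9.5 = 45.34 kips (transverse, base value).
(i) R_nwl + R_nwt = 107.4 kips; (ii) 0.85 R_nwl + 1.5 R_nwt = 120.7 kips.
R_n = max = 120.7 kips [governs: (ii)]; φR_n = 90.55 kips.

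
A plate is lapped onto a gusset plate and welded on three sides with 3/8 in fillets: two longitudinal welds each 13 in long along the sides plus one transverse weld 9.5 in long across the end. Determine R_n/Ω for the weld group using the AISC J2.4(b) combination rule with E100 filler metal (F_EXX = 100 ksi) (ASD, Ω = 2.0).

t_e = 0.707 × 0.375 = 0.2651 in.
R_nwl = 0.6 × 100 × 0.2651 × 26 = 413.6 kip (longitudinal, 2 welds).
R_nwt = 0.6 × 100 × 0.2651 × 9.5 = 151.1 kip (transverse, base value).
(i) R_nwl + R_nwt = 564.7 kip; (ii) 0.85 R_nwl + 1.5 R_nwt = 578.2 kip.
R_n = max = 578.2 kip [governs: (ii)]; R_n/Ω = 289.1 kip.

R_n/Ω ≈ 289 kip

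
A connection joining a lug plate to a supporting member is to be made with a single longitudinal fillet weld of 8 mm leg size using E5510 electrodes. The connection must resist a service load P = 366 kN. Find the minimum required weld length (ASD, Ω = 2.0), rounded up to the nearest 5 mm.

E55XX → F_EXX = 550 MPa.
Throat t_e = 0.707 × 8 = 5.656 mm.
r_n/Ω = (0.6 × 550 × 5.656) / 2.0 = 933.2 N/mm = 0.9332 kN/mm.
L_req = P / (r_n/Ω) = 366 / 0.9332 = 392.2 mm total.
Round up → use L = 395 mm.

L = 395 mm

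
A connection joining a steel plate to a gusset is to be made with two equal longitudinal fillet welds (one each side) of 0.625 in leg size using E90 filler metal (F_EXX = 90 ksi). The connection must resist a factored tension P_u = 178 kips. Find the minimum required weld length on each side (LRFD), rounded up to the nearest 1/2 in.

Throat t_e = 0.707 × 0.625 = 0.4419 in.
φr_n = 0.75 × 0.6 × 90 × 0.4419 = 17.9 kips/in.
L_req = P_u / φr_n = 178 / 17.9 = 9.946 in total.
Per side: 9.946 / 2 = 4.973 in.
Round up → use L = 5 in on each side.

L = 5 in on each side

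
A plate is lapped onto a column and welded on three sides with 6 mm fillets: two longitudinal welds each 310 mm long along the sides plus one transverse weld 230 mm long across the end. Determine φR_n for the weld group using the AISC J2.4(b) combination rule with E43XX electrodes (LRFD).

E43XX → F_EXX = 430 MPa.
t_e = 0.707 × 6 = 4.242 mm.
R_nwl = 0.6 × 430 × 4.242 × 620 × 10⁻³ = 678.6 kN (longitudinal, 2 welds).
R_nwt = 0.6 × 430 × 4.242 × 230 × 10⁻³ = 251.7 kN (transverse, base value).
(i) R_nwl + R_nwt = 930.3 kN; (ii) 0.85 R_nwl + 1.5 R_nwt = 954.3 kN.
R_n = max = 954.3 kN [governs: (ii)]; φR_n = 715.8 kN.

φR_n ≈ 716 kN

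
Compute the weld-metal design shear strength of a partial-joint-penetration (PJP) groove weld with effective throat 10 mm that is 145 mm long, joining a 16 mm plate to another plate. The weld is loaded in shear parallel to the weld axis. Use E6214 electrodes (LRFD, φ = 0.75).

φR_n ≈ 405 kN

E62XX → F_EXX = 620 MPa.
Effective throat (given) t_e = 10 mm.
A_we = 10 × 145 = 1450 mm².
F_nw = 0.6 F_EXX = 372 MPa.
φR_n = 0.75 × 372 × 1450 × 10⁻³ = 404.5 kN.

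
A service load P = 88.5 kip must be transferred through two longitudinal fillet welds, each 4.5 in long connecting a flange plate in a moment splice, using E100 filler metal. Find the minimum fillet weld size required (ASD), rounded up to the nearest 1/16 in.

w = 1/2 in

E100XX → F_EXX = 100 ksi.
Total weld length L = 9 in.
Required throat t_e = P × Ω / (0.6 F_EXX × L) = 88.5 × 2.0 / (0.6 × 100 × 9) = 0.3278 in.
Required leg w = t_e / 0.707 = 0.4636 in → use 1/2 in.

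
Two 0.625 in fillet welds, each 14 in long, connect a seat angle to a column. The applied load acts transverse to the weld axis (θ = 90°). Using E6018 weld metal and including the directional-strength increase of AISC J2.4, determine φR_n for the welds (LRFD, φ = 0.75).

E60XX → F_EXX = 60 ksi.
t_e = 0.707 × 0.625 = 0.4419 in; A_we = 0.4419 × 28 = 12.37 in².
Directional factor: 1.0 + 0.5 sin^1.5(90°) = 1.5.
F_nw = 0.6 × 60 × 1.5 = 54 ksi.
φR_n = 0.75 × 54 × 12.37 = 501.1 kip.

φR_n ≈ 501 kip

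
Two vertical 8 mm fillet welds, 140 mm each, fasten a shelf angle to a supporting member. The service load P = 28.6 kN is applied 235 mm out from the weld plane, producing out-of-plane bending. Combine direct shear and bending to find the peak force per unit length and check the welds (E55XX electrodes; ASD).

f_max ≈ 1030 N/mm; NOT adequate

E55XX → F_EXX = 550 MPa.
L_w = 2 × 140 = 280 mm; section modulus (unit throat) S = 2 × L²/6 = 6533 mm².
Direct shear f_v = P/L_w = 28.6×10³/280 = 102.1 N/mm.
Moment M = P × e = 28.6×10³ × 235 = 6721000 N·mm; bending f_b = M/S = 1029 N/mm.
f_max = √(f_v² + f_b²) = √(102.1² + 1029²) = 1034 N/mm.
r_n/Ω = (1/2.0) × 0.6 × 550 × (0.707 × 8) = 933.2 N/mm → NOT adequate.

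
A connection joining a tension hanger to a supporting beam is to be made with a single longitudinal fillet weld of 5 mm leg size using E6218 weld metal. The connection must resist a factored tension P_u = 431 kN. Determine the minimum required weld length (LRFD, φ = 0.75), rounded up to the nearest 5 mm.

L = 440 mm

E62XX → F_EXX = 620 MPa.
Throat t_e = 0.707 × 5 = 3.535 mm.
φr_n = 0.75 × 0.6 × 620 × 3.535 × 10⁻³ = 0.9863 kN/mm.
L_req = P_u / φr_n = 431 / 0.9863 = 437 mm total.
Round up → use L = 440 mm.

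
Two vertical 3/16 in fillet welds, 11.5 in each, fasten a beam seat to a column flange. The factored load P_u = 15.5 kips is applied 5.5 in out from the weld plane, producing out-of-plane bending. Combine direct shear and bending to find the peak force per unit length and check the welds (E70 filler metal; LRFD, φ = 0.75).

E70XX → F_EXX = 70 ksi.
L_w = 2 × 11.5 = 23 in; section modulus (unit throat) S = 2 × L²/6 = 44.08 in².
Direct shear f_v = P/L_w = 15.5/23 = 0.6739 kip/in.
Moment M = P × e = 15.5 × 5.5 = 85.25 kip·in; bending f_b = M/S = 1.934 kip/in.
f_max = √(f_v² + f_b²) = √(0.6739² + 1.934²) = 2.048 kip/in.
φr_n = 0.75 × 0.6 × 70 × (0.707 × 0.1875) = 4.176 kip/in → adequate.

f_max ≈ 2.05 kip/in; adequate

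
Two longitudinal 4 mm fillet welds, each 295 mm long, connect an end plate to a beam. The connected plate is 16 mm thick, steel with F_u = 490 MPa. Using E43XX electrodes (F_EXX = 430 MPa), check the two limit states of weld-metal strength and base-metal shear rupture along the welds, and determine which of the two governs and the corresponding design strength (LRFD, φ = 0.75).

φR_n ≈ 323 kN (weld metal governs)

t_e = 0.707 × 4 = 2.828 mm; L = 590 mm.
Weld metal: φR_n = 0.75 × 0.6 × 430 × 2.828 × 590 × 10⁻³ = 322.9 kN.
Base metal (shear rupture): φR_n = 0.75 × 0.6 × 490 × 16 × 590 × 10⁻³ = 2082 kN.
Governing: weld metal.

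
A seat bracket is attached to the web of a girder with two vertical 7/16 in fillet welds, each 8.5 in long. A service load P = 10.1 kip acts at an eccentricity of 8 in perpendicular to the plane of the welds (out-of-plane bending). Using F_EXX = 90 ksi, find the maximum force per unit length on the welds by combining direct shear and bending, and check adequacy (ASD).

L_w = 2 × 8.5 = 17 in; section modulus (unit throat) S = 2 × L²/6 = 24.08 in².
Direct shear f_v = P/L_w = 10.1/17 = 0.5941 kip/in.
Moment M = P × e = 10.1 × 8 = 80.8 kip·in; bending f_b = M/S = 3.355 kip/in.
f_max = √(f_v² + f_b²) = √(0.5941² + 3.355²) = 3.407 kip/in.
r_n/Ω = (1/2.0) × 0.6 × 90 × (0.707 × 0.4375) = 8.351 kip/in → adequate.

f_max ≈ 3.41 kip/in; adequate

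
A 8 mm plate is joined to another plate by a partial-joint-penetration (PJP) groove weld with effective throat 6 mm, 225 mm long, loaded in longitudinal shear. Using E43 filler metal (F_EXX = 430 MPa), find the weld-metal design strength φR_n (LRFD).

Effective throat (given) t_e = 6 mm.
A_we = 6 × 225 = 1350 mm².
F_nw = 0.6 F_EXX = 258 MPa.
φR_n = 0.75 × 258 × 1350 × 10⁻³ = 261.2 kN.

φR_n ≈ 261 kN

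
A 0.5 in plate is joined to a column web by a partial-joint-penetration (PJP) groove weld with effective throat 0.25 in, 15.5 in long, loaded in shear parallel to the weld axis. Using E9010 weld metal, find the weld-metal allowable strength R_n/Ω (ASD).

E90XX → F_EXX = 90 ksi.
Effective throat (given) t_e = 0.25 in.
A_we = 0.25 × 15.5 = 3.875 in².
F_nw = 0.6 F_EXX = 54 ksi.
R_n/Ω = (54 × 3.875) / 2.0 = 104.6 kip.

R_n/Ω ≈ 105 kip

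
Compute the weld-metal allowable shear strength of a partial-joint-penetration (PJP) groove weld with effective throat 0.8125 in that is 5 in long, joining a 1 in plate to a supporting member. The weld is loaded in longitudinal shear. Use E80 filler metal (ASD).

R_n/Ω ≈ 97.5 kip

E80XX → F_EXX = 80 ksi.
Effective throat (given) t_e = 0.8125 in.
A_we = 0.8125 × 5 = 4.062 in².
F_nw = 0.6 F_EXX = 48 ksi.
R_n/Ω = (48 × 4.062) / 2.0 = 97.5 kip.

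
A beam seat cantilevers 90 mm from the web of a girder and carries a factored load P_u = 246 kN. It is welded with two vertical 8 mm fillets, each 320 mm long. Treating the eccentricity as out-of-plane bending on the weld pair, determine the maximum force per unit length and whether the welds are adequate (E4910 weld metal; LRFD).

E49XX → F_EXX = 490 MPa.
L_w = 2 × 320 = 640 mm; section modulus (unit throat) S = 2 × L²/6 = 34130 mm².
Direct shear f_v = P/L_w = 246×10³/640 = 384.4 N/mm.
Moment M = P × e = 246×10³ × 90 = 22140000 N·mm; bending f_b = M/S = 648.6 N/mm.
f_max = √(f_v² + f_b²) = √(384.4² + 648.6²) = 754 N/mm.
φr_n = 0.75 × 0.6 × 490 × (0.707 × 8) = 1247 N/mm → adequate.

f_max ≈ 754 N/mm; adequate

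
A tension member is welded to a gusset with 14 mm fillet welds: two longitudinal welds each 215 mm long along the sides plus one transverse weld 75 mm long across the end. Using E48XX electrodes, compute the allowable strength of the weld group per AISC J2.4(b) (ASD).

E48XX → F_EXX = 480 MPa.
t_e = 0.707 × 14 = 9.898 mm.
R_nwl = 0.6 × 480 × 9.898 × 430 × 10⁻³ = 1226 kN (longitudinal, 2 welds).
R_nwt = 0.6 × 480 × 9.898 × 75 × 10⁻³ = 213.8 kN (transverse, base value).
(i) R_nwl + R_nwt = 1440 kN; (ii) 0.85 R_nwl + 1.5 R_nwt = 1363 kN.
R_n = max = 1440 kN [governs: (i)]; R_n/Ω = 719.8 kN.

R_n/Ω ≈ 720 kN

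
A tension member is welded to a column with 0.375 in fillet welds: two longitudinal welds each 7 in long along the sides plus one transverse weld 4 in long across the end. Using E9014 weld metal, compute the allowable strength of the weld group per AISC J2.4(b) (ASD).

E90XX → F_EXX = 90 ksi.
t_e = 0.707 × 0.375 = 0.2651 in.
R_nwl = 0.6 × 90 × 0.2651 × 14 = 200.4 kip (longitudinal, 2 welds).
R_nwt = 0.6 × 90 × 0.2651 × 4 = 57.27 kip (transverse, base value).
(i) R_nwl + R_nwt = 257.7 kip; (ii) 0.85 R_nwl + 1.5 R_nwt = 256.3 kip.
R_n = max = 257.7 kip [governs: (i)]; R_n/Ω = 128.9 kip.

R_n/Ω ≈ 129 kip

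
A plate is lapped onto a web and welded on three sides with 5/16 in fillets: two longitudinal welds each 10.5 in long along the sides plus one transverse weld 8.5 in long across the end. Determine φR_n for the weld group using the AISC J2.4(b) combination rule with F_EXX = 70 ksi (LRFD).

φR_n ≈ 213 kips

t_e = 0.707 × 0.3125 = 0.2209 in.
R_nwl = 0.6 × 70 × 0.2209 × 21 = 194.9 kips (longitudinal, 2 welds).
R_nwt = 0.6 × 70 × 0.2209 × 8.5 = 78.87 kips (transverse, base value).
(i) R_nwl + R_nwt = 273.7 kips; (ii) 0.85 R_nwl + 1.5 R_nwt = 283.9 kips.
R_n = max = 283.9 kips [governs: (ii)]; φR_n = 213 kips.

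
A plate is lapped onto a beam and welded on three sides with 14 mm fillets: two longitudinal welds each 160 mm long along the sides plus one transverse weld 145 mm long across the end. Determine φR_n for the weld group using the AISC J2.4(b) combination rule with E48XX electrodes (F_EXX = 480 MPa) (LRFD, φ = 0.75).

t_e = 0.707 × 14 = 9.898 mm.
R_nwl = 0.6 × 480 × 9.898 × 320 × 10⁻³ = 912.2 kN (longitudinal, 2 welds).
R_nwt = 0.6 × 480 × 9.898 × 145 × 10⁻³ = 413.3 kN (transverse, base value).
(i) R_nwl + R_nwt = 1326 kN; (ii) 0.85 R_nwl + 1.5 R_nwt = 1395 kN.
R_n = max = 1395 kN [governs: (ii)]; φR_n = 1047 kN.

φR_n ≈ 1050 kN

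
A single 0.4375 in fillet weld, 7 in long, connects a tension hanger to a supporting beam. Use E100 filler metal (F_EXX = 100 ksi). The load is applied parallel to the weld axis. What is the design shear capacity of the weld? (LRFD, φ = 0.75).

Effective throat t_e = 0.707 × 0.4375 = 0.3093 in.
Total length L = 7 in; A_we = 0.3093 × 7 = 2.165 in².
F_nw = 0.6 F_EXX = 0.6 × 100 = 60 ksi.
φR_n = 0.75 × 60 × 2.165 = 97.43 kip.

φR_n ≈ 97.4 kip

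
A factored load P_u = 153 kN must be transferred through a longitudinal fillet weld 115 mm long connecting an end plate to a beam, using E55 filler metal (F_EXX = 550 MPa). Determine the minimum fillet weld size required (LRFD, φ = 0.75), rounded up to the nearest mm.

w = 8 mm

Total weld length L = 115 mm.
Required throat t_e = P_u / (φ × 0.6 F_EXX × L) = 153 / (0.75 × 0.6 × 550 × 115 × 10⁻³) = 5.375 mm.
Required leg w = t_e / 0.707 = 7.603 mm → use 8 mm.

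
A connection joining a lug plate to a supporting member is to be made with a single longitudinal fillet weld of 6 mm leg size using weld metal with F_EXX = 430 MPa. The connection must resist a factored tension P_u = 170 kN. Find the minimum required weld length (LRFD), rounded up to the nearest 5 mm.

Throat t_e = 0.707 × 6 = 4.242 mm.
φr_n = 0.75 × 0.6 × 430 × 4.242 × 10⁻³ = 0.8208 kN/mm.
L_req = P_u / φr_n = 170 / 0.8208 = 207.1 mm total.
Round up → use L = 210 mm.

L = 210 mm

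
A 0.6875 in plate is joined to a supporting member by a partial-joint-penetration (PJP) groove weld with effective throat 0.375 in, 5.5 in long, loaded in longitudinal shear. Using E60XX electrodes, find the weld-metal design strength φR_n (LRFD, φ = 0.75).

φR_n ≈ 55.7 kip

E60XX → F_EXX = 60 ksi.
Effective throat (given) t_e = 0.375 in.
A_we = 0.375 × 5.5 = 2.062 in².
F_nw = 0.6 F_EXX = 36 ksi.
φR_n = 0.75 × 36 × 2.062 = 55.69 kip.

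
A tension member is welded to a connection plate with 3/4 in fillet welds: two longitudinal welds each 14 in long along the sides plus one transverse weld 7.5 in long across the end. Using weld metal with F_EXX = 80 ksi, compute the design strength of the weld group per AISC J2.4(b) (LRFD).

t_e = 0.707 × 0.75 = 0.5302 in.
R_nwl = 0.6 × 80 × 0.5302 × 28 = 712.7 kip (longitudinal, 2 welds).
R_nwt = 0.6 × 80 × 0.5302 × 7.5 = 190.9 kip (transverse, base value).
(i) R_nwl + R_nwt = 903.5 kip; (ii) 0.85 R_nwl + 1.5 R_nwt = 892.1 kip.
R_n = max = 903.5 kip [governs: (i)]; φR_n = 677.7 kip.

φR_n ≈ 678 kip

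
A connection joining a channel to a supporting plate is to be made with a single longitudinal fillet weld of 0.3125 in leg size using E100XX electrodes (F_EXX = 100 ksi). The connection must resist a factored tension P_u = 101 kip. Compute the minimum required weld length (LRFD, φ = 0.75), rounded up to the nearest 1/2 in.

L = 10.5 in

Throat t_e = 0.707 × 0.3125 = 0.2209 in.
φr_n = 0.75 × 0.6 × 100 × 0.2209 = 9.942 kip/in.
L_req = P_u / φr_n = 101 / 9.942 = 10.16 in total.
Round up → use L = 10.5 in.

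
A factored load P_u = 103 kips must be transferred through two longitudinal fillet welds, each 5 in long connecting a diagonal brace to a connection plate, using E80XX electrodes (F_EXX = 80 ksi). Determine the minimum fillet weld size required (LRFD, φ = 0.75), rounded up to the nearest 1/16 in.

w = 7/16 in

Total weld length L = 10 in.
Required throat t_e = P_u / (φ × 0.6 F_EXX × L) = 103 / (0.75 × 0.6 × 80 × 10) = 0.2861 in.
Required leg w = t_e / 0.707 = 0.4047 in → use 7/16 in.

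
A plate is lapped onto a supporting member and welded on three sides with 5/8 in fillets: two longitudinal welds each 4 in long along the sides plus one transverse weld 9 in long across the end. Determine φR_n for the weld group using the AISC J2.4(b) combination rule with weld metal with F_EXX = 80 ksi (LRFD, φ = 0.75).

φR_n ≈ 323 kips

t_e = 0.707 × 0.625 = 0.4419 in.
R_nwl = 0.6 × 80 × 0.4419 × 8 = 169.7 kips (longitudinal, 2 welds).
R_nwt = 0.6 × 80 × 0.4419 × 9 = 190.9 kips (transverse, base value).
(i) R_nwl + R_nwt = 360.6 kips; (ii) 0.85 R_nwl + 1.5 R_nwt = 430.6 kips.
R_n = max = 430.6 kips [governs: (ii)]; φR_n = 322.9 kips.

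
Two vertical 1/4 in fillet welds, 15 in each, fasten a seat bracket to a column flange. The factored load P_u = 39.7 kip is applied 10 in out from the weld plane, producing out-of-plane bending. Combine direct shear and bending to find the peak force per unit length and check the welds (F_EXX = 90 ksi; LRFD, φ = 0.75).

f_max ≈ 5.46 kip/in; adequate

L_w = 2 × 15 = 30 in; section modulus (unit throat) S = 2 × L²/6 = 75 in².
Direct shear f_v = P/L_w = 39.7/30 = 1.323 kip/in.
Moment M = P × e = 39.7 × 10 = 397 kip·in; bending f_b = M/S = 5.293 kip/in.
f_max = √(f_v² + f_b²) = √(1.323² + 5.293²) = 5.456 kip/in.
φr_n = 0.75 × 0.6 × 90 × (0.707 × 0.25) = 7.158 kip/in → adequate.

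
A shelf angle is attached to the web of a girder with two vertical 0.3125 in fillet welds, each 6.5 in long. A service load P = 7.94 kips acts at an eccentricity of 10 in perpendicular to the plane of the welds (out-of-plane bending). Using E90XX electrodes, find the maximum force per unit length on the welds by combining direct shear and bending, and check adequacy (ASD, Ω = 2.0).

E90XX → F_EXX = 90 ksi.
L_w = 2 × 6.5 = 13 in; section modulus (unit throat) S = 2 × L²/6 = 14.08 in².
Direct shear f_v = P/L_w = 7.94/13 = 0.6108 kip/in.
Moment M = P × e = 7.94 × 10 = 79.4 kip·in; bending f_b = M/S = 5.638 kip/in.
f_max = √(f_v² + f_b²) = √(0.6108² + 5.638²) = 5.671 kip/in.
r_n/Ω = (1/2.0) × 0.6 × 90 × (0.707 × 0.3125) = 5.965 kip/in → adequate.

f_max ≈ 5.67 kip/in; adequate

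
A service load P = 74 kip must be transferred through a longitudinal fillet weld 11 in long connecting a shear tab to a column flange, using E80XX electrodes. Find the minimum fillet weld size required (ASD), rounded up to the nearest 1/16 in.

E80XX → F_EXX = 80 ksi.
Total weld length L = 11 in.
Required throat t_e = P × Ω / (0.6 F_EXX × L) = 74 × 2.0 / (0.6 × 80 × 11) = 0.2803 in.
Required leg w = t_e / 0.707 = 0.3965 in → use 7/16 in.

w = 7/16 in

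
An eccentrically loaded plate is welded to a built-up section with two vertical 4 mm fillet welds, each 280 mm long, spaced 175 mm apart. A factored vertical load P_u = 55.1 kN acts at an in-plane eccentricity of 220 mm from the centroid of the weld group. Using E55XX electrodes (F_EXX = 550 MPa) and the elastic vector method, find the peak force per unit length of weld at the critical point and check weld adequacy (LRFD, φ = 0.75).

f_max ≈ 315 N/mm; adequate

Total weld length L_w = 560 mm. Treat welds as unit-width lines.
Polar moment about centroid: J = 2[d³/12 + d(b/2)²] = 2[280³/12 + 280×87.5²] = 7946000 mm³.
Direct shear f_v = P/L_w = 55.1×10³ / 560 = 98.39 N/mm (vertical).
Torsion M = P·e = 55.1×10³ × 220 = 12122000 N·mm.
Critical point at (x, y) = (87.5, 140) from centroid. f_tx = M·y/J = 213.6 N/mm; f_ty = M·x/J = 133.5 N/mm.
Resultant f_max = √[f_tx² + (f_v + f_ty)²] = √[213.6² + (98.39 + 133.5)²] = 315.2 N/mm.
Capacity per unit length: φr_n = 0.75 × 0.6 × 550 × (0.707 × 4) = 699.9 N/mm.
315.2 ≤ 699.9 → adequate.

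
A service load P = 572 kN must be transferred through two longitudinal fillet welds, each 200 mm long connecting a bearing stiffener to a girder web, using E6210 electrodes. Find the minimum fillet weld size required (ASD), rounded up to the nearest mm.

w = 11 mm

E62XX → F_EXX = 620 MPa.
Total weld length L = 400 mm.
Required throat t_e = P × Ω / (0.6 F_EXX × L) = 572 × 2.0 / (0.6 × 620 × 400 × 10⁻³) = 7.688 mm.
Required leg w = t_e / 0.707 = 10.87 mm → use 11 mm.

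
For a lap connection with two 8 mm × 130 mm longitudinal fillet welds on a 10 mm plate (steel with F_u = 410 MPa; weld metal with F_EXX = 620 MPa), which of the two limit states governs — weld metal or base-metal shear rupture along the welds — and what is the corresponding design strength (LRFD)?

φR_n ≈ 410 kN (weld metal governs)

t_e = 0.707 × 8 = 5.656 mm; L = 260 mm.
Weld metal: φR_n = 0.75 × 0.6 × 620 × 5.656 × 260 × 10⁻³ = 410.3 kN.
Base metal (shear rupture): φR_n = 0.75 × 0.6 × 410 × 10 × 260 × 10⁻³ = 479.7 kN.
Governing: weld metal.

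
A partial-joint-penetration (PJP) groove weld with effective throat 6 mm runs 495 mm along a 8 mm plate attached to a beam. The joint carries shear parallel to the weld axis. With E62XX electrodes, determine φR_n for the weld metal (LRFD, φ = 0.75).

E62XX → F_EXX = 620 MPa.
Effective throat (given) t_e = 6 mm.
A_we = 6 × 495 = 2970 mm².
F_nw = 0.6 F_EXX = 372 MPa.
φR_n = 0.75 × 372 × 2970 × 10⁻³ = 828.6 kN.

φR_n ≈ 829 kN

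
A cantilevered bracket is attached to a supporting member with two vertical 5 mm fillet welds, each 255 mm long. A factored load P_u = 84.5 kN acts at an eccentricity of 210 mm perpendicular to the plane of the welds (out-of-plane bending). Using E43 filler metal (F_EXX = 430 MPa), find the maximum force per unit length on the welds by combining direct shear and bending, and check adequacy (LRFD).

f_max ≈ 835 N/mm; NOT adequate

L_w = 2 × 255 = 510 mm; section modulus (unit throat) S = 2 × L²/6 = 21680 mm².
Direct shear f_v = P/L_w = 84.5×10³/510 = 165.7 N/mm.
Moment M = P × e = 84.5×10³ × 210 = 17745000 N·mm; bending f_b = M/S = 818.7 N/mm.
f_max = √(f_v² + f_b²) = √(165.7² + 818.7²) = 835.3 N/mm.
φr_n = 0.75 × 0.6 × 430 × (0.707 × 5) = 684 N/mm → NOT adequate.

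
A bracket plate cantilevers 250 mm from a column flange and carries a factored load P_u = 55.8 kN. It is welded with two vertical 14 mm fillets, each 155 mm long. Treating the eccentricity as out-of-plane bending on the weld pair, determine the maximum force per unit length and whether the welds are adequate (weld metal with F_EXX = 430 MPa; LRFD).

f_max ≈ 1750 N/mm; adequate

L_w = 2 × 155 = 310 mm; section modulus (unit throat) S = 2 × L²/6 = 8008 mm².
Direct shear f_v = P/L_w = 55.8×10³/310 = 180 N/mm.
Moment M = P × e = 55.8×10³ × 250 = 13950000 N·mm; bending f_b = M/S = 1742 N/mm.
f_max = √(f_v² + f_b²) = √(180² + 1742²) = 1751 N/mm.
φr_n = 0.75 × 0.6 × 430 × (0.707 × 14) = 1915 N/mm → adequate.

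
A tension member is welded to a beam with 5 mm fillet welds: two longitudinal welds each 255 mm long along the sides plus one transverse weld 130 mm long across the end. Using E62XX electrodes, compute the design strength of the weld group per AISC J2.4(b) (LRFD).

E62XX → F_EXX = 620 MPa.
t_e = 0.707 × 5 = 3.535 mm.
R_nwl = 0.6 × 620 × 3.535 × 510 × 10⁻³ = 670.7 kN (longitudinal, 2 welds).
R_nwt = 0.6 × 620 × 3.535 × 130 × 10⁻³ = 171 kN (transverse, base value).
(i) R_nwl + R_nwt = 841.6 kN; (ii) 0.85 R_nwl + 1.5 R_nwt = 826.5 kN.
R_n = max = 841.6 kN [governs: (i)]; φR_n = 631.2 kN.

φR_n ≈ 631 kN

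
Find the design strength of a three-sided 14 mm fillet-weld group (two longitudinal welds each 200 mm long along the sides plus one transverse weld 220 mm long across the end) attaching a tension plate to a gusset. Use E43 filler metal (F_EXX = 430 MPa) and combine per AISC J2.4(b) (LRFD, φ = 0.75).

φR_n ≈ 1280 kN

t_e = 0.707 × 14 = 9.898 mm.
R_nwl = 0.6 × 430 × 9.898 × 400 × 10⁻³ = 1021 kN (longitudinal, 2 welds).
R_nwt = 0.6 × 430 × 9.898 × 220 × 10⁻³ = 561.8 kN (transverse, base value).
(i) R_nwl + R_nwt = 1583 kN; (ii) 0.85 R_nwl + 1.5 R_nwt = 1711 kN.
R_n = max = 1711 kN [governs: (ii)]; φR_n = 1283 kN.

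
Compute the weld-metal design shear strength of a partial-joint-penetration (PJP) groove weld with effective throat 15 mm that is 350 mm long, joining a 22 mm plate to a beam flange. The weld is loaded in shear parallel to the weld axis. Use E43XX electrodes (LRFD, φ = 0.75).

E43XX → F_EXX = 430 MPa.
Effective throat (given) t_e = 15 mm.
A_we = 15 × 350 = 5250 mm².
F_nw = 0.6 F_EXX = 258 MPa.
φR_n = 0.75 × 258 × 5250 × 10⁻³ = 1016 kN.

φR_n ≈ 1020 kN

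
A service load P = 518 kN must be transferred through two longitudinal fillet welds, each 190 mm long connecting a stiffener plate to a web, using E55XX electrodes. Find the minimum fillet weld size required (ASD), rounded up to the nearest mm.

E55XX → F_EXX = 550 MPa.
Total weld length L = 380 mm.
Required throat t_e = P × Ω / (0.6 F_EXX × L) = 518 × 2.0 / (0.6 × 550 × 380 × 10⁻³) = 8.262 mm.
Required leg w = t_e / 0.707 = 11.69 mm → use 12 mm.

w = 12 mm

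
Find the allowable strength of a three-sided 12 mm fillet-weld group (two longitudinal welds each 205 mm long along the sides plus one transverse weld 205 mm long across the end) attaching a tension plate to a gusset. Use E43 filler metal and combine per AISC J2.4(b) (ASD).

R_n/Ω ≈ 718 kN

E43XX → F_EXX = 430 MPa.
t_e = 0.707 × 12 = 8.484 mm.
R_nwl = 0.6 × 430 × 8.484 × 410 × 10⁻³ = 897.4 kN (longitudinal, 2 welds).
R_nwt = 0.6 × 430 × 8.484 × 205 × 10⁻³ = 448.7 kN (transverse, base value).
(i) R_nwl + R_nwt = 1346 kN; (ii) 0.85 R_nwl + 1.5 R_nwt = 1436 kN.
R_n = max = 1436 kN [governs: (ii)]; R_n/Ω = 718 kN.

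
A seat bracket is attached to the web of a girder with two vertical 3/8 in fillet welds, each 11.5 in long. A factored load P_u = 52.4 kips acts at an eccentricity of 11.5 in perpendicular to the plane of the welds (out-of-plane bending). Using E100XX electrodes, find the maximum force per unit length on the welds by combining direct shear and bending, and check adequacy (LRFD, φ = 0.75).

E100XX → F_EXX = 100 ksi.
L_w = 2 × 11.5 = 23 in; section modulus (unit throat) S = 2 × L²/6 = 44.08 in².
Direct shear f_v = P/L_w = 52.4/23 = 2.278 kip/in.
Moment M = P × e = 52.4 × 11.5 = 602.6 kip·in; bending f_b = M/S = 13.67 kip/in.
f_max = √(f_v² + f_b²) = √(2.278² + 13.67²) = 13.86 kip/in.
φr_n = 0.75 × 0.6 × 100 × (0.707 × 0.375) = 11.93 kip/in → NOT adequate.

f_max ≈ 13.9 kip/in; NOT adequate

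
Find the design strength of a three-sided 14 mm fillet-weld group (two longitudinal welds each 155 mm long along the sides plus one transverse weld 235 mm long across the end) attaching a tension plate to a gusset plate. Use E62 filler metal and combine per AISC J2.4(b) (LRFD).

φR_n ≈ 1700 kN

E62XX → F_EXX = 620 MPa.
t_e = 0.707 × 14 = 9.898 mm.
R_nwl = 0.6 × 620 × 9.898 × 310 × 10⁻³ = 1141 kN (longitudinal, 2 welds).
R_nwt = 0.6 × 620 × 9.898 × 235 × 10⁻³ = 865.3 kN (transverse, base value).
(i) R_nwl + R_nwt = 2007 kN; (ii) 0.85 R_nwl + 1.5 R_nwt = 2268 kN.
R_n = max = 2268 kN [governs: (ii)]; φR_n = 1701 kN.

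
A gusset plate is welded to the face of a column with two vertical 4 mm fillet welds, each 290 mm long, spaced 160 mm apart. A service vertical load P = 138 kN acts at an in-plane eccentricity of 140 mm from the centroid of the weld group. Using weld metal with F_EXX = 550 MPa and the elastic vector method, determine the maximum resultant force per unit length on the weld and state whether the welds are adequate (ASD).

Total weld length L_w = 580 mm. Treat welds as unit-width lines.
Polar moment about centroid: J = 2[d³/12 + d(b/2)²] = 2[290³/12 + 290×80²] = 7777000 mm³.
Direct shear f_v = P/L_w = 138×10³ / 580 = 237.9 N/mm (vertical).
Torsion M = P·e = 138×10³ × 140 = 19320000 N·mm.
Critical point at (x, y) = (80, 145) from centroid. f_tx = M·y/J = 360.2 N/mm; f_ty = M·x/J = 198.7 N/mm.
Resultant f_max = √[f_tx² + (f_v + f_ty)²] = √[360.2² + (237.9 + 198.7)²] = 566.1 N/mm.
Capacity per unit length: r_n/Ω = (1/2.0) × 0.6 × 550 × (0.707 × 4) = 466.6 N/mm.
566.1 > 466.6 → NOT adequate.

f_max ≈ 566 N/mm; NOT adequate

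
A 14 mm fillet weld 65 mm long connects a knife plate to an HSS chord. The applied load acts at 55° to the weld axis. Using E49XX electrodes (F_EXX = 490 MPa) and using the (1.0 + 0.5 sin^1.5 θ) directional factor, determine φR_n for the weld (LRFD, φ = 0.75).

t_e = 0.707 × 14 = 9.898 mm; A_we = 9.898 × 65 = 643.4 mm².
Directional factor: 1.0 + 0.5 sin^1.5(55°) = 1.371.
F_nw = 0.6 × 490 × 1.371 = 403 MPa.
φR_n = 0.75 × 403 × 643.4 × 10⁻³ = 194.5 kN.

φR_n ≈ 194 kN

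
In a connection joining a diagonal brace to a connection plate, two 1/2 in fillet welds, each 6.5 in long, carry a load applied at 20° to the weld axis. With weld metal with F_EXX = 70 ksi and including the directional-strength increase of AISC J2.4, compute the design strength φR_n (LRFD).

t_e = 0.707 × 0.5 = 0.3535 in; A_we = 0.3535 × 13 = 4.595 in².
Directional factor: 1.0 + 0.5 sin^1.5(20°) = 1.1.
F_nw = 0.6 × 70 × 1.1 = 46.2 ksi.
φR_n = 0.75 × 46.2 × 4.595 = 159.2 kip.

φR_n ≈ 159 kip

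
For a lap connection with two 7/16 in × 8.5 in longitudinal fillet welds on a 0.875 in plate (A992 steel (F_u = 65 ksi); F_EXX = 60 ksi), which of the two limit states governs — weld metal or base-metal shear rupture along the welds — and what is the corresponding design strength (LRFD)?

t_e = 0.707 × 0.4375 = 0.3093 in; L = 17 in.
Weld metal: φR_n = 0.75 × 0.6 × 60 × 0.3093 × 17 = 142 kip.
Base metal (shear rupture): φR_n = 0.75 × 0.6 × 65 × 0.875 × 17 = 435.1 kip.
Governing: weld metal.

φR_n ≈ 142 kip (weld metal governs)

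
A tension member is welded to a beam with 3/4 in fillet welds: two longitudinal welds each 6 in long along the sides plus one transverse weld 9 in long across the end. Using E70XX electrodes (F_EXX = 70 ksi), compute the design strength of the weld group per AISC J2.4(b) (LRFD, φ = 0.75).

t_e = 0.707 × 0.75 = 0.5302 in.
R_nwl = 0.6 × 70 × 0.5302 × 12 = 267.2 kips (longitudinal, 2 welds).
R_nwt = 0.6 × 70 × 0.5302 × 9 = 200.4 kips (transverse, base value).
(i) R_nwl + R_nwt = 467.7 kips; (ii) 0.85 R_nwl + 1.5 R_nwt = 527.8 kips.
R_n = max = 527.8 kips [governs: (ii)]; φR_n = 395.9 kips.

φR_n ≈ 396 kips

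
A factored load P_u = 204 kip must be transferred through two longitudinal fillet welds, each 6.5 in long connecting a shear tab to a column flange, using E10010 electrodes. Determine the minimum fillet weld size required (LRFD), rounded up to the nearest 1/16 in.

E100XX → F_EXX = 100 ksi.
Total weld length L = 13 in.
Required throat t_e = P_u / (φ × 0.6 F_EXX × L) = 204 / (0.75 × 0.6 × 100 × 13) = 0.3487 in.
Required leg w = t_e / 0.707 = 0.4932 in → use 1/2 in.

w = 1/2 in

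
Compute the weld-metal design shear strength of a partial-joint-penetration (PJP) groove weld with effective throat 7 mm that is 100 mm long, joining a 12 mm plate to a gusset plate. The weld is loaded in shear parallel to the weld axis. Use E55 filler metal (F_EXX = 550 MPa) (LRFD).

Effective throat (given) t_e = 7 mm.
A_we = 7 × 100 = 700 mm².
F_nw = 0.6 F_EXX = 330 MPa.
φR_n = 0.75 × 330 × 700 × 10⁻³ = 173.2 kN.

φR_n ≈ 173 kN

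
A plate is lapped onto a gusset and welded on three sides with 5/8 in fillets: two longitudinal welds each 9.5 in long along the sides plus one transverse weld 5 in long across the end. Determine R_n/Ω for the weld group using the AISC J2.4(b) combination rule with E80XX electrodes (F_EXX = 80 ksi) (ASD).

t_e = 0.707 × 0.625 = 0.4419 in.
R_nwl = 0.6 × 80 × 0.4419 × 19 = 403 kips (longitudinal, 2 welds).
R_nwt = 0.6 × 80 × 0.4419 × 5 = 106 kips (transverse, base value).
(i) R_nwl + R_nwt = 509 kips; (ii) 0.85 R_nwl + 1.5 R_nwt = 501.6 kips.
R_n = max = 509 kips [governs: (i)]; R_n/Ω = 254.5 kips.

R_n/Ω ≈ 255 kips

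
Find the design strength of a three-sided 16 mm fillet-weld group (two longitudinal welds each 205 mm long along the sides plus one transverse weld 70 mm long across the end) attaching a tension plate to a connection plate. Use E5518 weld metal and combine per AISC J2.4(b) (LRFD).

E55XX → F_EXX = 550 MPa.
t_e = 0.707 × 16 = 11.31 mm.
R_nwl = 0.6 × 550 × 11.31 × 410 × 10⁻³ = 1531 kN (longitudinal, 2 welds).
R_nwt = 0.6 × 550 × 11.31 × 70 × 10⁻³ = 261.3 kN (transverse, base value).
(i) R_nwl + R_nwt = 1792 kN; (ii) 0.85 R_nwl + 1.5 R_nwt = 1693 kN.
R_n = max = 1792 kN [governs: (i)]; φR_n = 1344 kN.

φR_n ≈ 1340 kN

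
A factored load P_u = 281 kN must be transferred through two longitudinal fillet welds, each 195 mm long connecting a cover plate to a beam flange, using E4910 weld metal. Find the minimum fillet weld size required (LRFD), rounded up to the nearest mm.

E49XX → F_EXX = 490 MPa.
Total weld length L = 390 mm.
Required throat t_e = P_u / (φ × 0.6 F_EXX × L) = 281 / (0.75 × 0.6 × 490 × 390 × 10⁻³) = 3.268 mm.
Required leg w = t_e / 0.707 = 4.622 mm → use 5 mm.

w = 5 mm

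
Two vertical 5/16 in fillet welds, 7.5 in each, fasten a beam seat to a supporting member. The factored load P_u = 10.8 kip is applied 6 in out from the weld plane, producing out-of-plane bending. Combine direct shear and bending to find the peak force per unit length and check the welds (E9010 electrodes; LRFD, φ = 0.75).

E90XX → F_EXX = 90 ksi.
L_w = 2 × 7.5 = 15 in; section modulus (unit throat) S = 2 × L²/6 = 18.75 in².
Direct shear f_v = P/L_w = 10.8/15 = 0.72 kip/in.
Moment M = P × e = 10.8 × 6 = 64.8 kip·in; bending f_b = M/S = 3.456 kip/in.
f_max = √(f_v² + f_b²) = √(0.72² + 3.456²) = 3.53 kip/in.
φr_n = 0.75 × 0.6 × 90 × (0.707 × 0.3125) = 8.948 kip/in → adequate.

f_max ≈ 3.53 kip/in; adequate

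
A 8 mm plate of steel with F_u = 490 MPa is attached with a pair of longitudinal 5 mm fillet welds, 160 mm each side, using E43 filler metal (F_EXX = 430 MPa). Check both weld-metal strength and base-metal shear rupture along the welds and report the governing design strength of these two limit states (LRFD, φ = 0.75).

t_e = 0.707 × 5 = 3.535 mm; L = 320 mm.
Weld metal: φR_n = 0.75 × 0.6 × 430 × 3.535 × 320 × 10⁻³ = 218.9 kN.
Base metal (shear rupture): φR_n = 0.75 × 0.6 × 490 × 8 × 320 × 10⁻³ = 564.5 kN.
Governing: weld metal.

φR_n ≈ 219 kN (weld metal governs)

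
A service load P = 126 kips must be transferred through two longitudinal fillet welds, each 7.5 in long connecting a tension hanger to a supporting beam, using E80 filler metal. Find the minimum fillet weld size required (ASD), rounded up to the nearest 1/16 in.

w = 1/2 in

E80XX → F_EXX = 80 ksi.
Total weld length L = 15 in.
Required throat t_e = P × Ω / (0.6 F_EXX × L) = 126 × 2.0 / (0.6 × 80 × 15) = 0.35 in.
Required leg w = t_e / 0.707 = 0.495 in → use 1/2 in.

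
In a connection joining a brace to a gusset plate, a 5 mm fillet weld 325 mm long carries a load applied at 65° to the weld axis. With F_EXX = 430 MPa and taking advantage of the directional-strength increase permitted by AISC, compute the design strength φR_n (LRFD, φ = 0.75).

t_e = 0.707 × 5 = 3.535 mm; A_we = 3.535 × 325 = 1149 mm².
Directional factor: 1.0 + 0.5 sin^1.5(65°) = 1.431.
F_nw = 0.6 × 430 × 1.431 = 369.3 MPa.
φR_n = 0.75 × 369.3 × 1149 × 10⁻³ = 318.2 kN.

φR_n ≈ 318 kN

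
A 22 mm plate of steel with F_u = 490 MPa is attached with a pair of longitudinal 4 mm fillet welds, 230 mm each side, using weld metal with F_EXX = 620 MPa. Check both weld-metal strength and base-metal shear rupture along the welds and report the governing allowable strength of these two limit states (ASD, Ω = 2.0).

t_e = 0.707 × 4 = 2.828 mm; L = 460 mm.
Weld metal: R_n/Ω = (1/2.0) × 0.6 × 620 × 2.828 × 460 × 10⁻³ = 242 kN.
Base metal (shear rupture): R_n/Ω = (1/2.0) × 0.6 × 490 × 22 × 460 × 10⁻³ = 1488 kN.
Governing: weld metal.

R_n/Ω ≈ 242 kN (weld metal governs)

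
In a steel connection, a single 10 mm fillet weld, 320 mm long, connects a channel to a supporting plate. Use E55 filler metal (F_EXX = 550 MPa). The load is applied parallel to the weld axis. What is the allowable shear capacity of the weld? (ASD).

Effective throat t_e = 0.707 × 10 = 7.07 mm.
Total length L = 320 mm; A_we = 7.07 × 320 = 2262 mm².
F_nw = 0.6 F_EXX = 0.6 × 550 = 330 MPa.
R_n = 330 × 2262 × 10⁻³ = 746.6 kN; R_n/Ω = 746.6/2.0 = 373.3 kN.

R_n/Ω ≈ 373 kN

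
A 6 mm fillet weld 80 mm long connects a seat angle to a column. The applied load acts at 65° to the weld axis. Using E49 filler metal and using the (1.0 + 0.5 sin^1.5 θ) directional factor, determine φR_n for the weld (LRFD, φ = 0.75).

φR_n ≈ 107 kN

E49XX → F_EXX = 490 MPa.
t_e = 0.707 × 6 = 4.242 mm; A_we = 4.242 × 80 = 339.4 mm².
Directional factor: 1.0 + 0.5 sin^1.5(65°) = 1.431.
F_nw = 0.6 × 490 × 1.431 = 420.8 MPa.
φR_n = 0.75 × 420.8 × 339.4 × 10⁻³ = 107.1 kN.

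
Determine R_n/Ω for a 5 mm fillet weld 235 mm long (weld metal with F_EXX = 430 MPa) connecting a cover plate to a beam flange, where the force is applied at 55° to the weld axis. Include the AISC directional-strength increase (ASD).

R_n/Ω ≈ 147 kN

t_e = 0.707 × 5 = 3.535 mm; A_we = 3.535 × 235 = 830.7 mm².
Directional factor: 1.0 + 0.5 sin^1.5(55°) = 1.371.
F_nw = 0.6 × 430 × 1.371 = 353.6 MPa.
R_n/Ω = (353.6 × 830.7) / 2.0 × 10⁻³ = 146.9 kN.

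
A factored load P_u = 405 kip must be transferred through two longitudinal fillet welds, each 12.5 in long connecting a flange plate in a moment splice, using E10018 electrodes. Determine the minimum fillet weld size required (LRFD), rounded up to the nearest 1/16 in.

E100XX → F_EXX = 100 ksi.
Total weld length L = 25 in.
Required throat t_e = P_u / (φ × 0.6 F_EXX × L) = 405 / (0.75 × 0.6 × 100 × 25) = 0.36 in.
Required leg w = t_e / 0.707 = 0.5092 in → use 9/16 in.

w = 9/16 in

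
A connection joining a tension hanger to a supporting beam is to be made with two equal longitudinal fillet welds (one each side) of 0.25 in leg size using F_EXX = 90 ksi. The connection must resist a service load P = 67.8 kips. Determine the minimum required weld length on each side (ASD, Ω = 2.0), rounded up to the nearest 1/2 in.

Throat t_e = 0.707 × 0.25 = 0.1767 in.
r_n/Ω = (0.6 × 90 × 0.1767) / 2.0 = 4.772 kip/in.
L_req = P / (r_n/Ω) = 67.8 / 4.772 = 14.21 in total.
Per side: 14.21 / 2 = 7.104 in.
Round up → use L = 7.5 in on each side.

L = 7.5 in on each side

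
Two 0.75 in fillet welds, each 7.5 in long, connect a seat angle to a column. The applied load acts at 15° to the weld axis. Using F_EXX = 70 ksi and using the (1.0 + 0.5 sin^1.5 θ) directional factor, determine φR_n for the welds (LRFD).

t_e = 0.707 × 0.75 = 0.5302 in; A_we = 0.5302 × 15 = 7.954 in².
Directional factor: 1.0 + 0.5 sin^1.5(15°) = 1.066.
F_nw = 0.6 × 70 × 1.066 = 44.77 ksi.
φR_n = 0.75 × 44.77 × 7.954 = 267 kip.

φR_n ≈ 267 kip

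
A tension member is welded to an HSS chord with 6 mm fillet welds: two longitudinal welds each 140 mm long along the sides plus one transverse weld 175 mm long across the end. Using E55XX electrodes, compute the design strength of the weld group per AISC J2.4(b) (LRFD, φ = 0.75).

φR_n ≈ 525 kN

E55XX → F_EXX = 550 MPa.
t_e = 0.707 × 6 = 4.242 mm.
R_nwl = 0.6 × 550 × 4.242 × 280 × 10⁻³ = 392 kN (longitudinal, 2 welds).
R_nwt = 0.6 × 550 × 4.242 × 175 × 10⁻³ = 245 kN (transverse, base value).
(i) R_nwl + R_nwt = 636.9 kN; (ii) 0.85 R_nwl + 1.5 R_nwt = 700.6 kN.
R_n = max = 700.6 kN [governs: (ii)]; φR_n = 525.5 kN.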